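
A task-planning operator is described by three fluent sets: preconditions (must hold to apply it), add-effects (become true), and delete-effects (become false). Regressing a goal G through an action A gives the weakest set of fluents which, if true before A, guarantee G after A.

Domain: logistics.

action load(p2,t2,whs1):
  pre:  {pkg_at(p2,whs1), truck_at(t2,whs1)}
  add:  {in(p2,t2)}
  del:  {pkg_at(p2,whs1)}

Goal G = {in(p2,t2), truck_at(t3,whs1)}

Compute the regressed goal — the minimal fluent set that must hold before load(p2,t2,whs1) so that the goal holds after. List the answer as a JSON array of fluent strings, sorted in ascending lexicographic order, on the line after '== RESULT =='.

Compute (G \ add) ∪ pre:
  G ∩ del = {}  (empty — regression defined)
  G \ add = {in(p2,t2), truck_at(t3,whs1)} \ {in(p2,t2)} = {truck_at(t3,whs1)}
  ∪ pre   = {truck_at(t3,whs1)} ∪ {pkg_at(p2,whs1), truck_at(t2,whs1)}
          = {pkg_at(p2,whs1), truck_at(t2,whs1), truck_at(t3,whs1)}

== RESULT ==
["pkg_at(p2,whs1)", "truck_at(t2,whs1)", "truck_at(t3,whs1)"]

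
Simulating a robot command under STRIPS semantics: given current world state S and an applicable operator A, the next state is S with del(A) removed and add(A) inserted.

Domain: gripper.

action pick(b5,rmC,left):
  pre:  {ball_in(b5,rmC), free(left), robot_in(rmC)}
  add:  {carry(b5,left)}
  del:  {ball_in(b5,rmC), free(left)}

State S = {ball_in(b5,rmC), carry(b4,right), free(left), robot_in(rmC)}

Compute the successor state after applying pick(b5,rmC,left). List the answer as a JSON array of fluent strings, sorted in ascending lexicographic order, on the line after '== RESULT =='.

Progress:
  pre ⊆ S: {ball_in(b5,rmC), free(left), robot_in(rmC)} ⊆ S  — applicable
  S \ del = {carry(b4,right), robot_in(rmC)}
  ∪ add   = {carry(b4,right), carry(b5,left), robot_in(rmC)}

== RESULT ==
["carry(b4,right)", "carry(b5,left)", "robot_in(rmC)"]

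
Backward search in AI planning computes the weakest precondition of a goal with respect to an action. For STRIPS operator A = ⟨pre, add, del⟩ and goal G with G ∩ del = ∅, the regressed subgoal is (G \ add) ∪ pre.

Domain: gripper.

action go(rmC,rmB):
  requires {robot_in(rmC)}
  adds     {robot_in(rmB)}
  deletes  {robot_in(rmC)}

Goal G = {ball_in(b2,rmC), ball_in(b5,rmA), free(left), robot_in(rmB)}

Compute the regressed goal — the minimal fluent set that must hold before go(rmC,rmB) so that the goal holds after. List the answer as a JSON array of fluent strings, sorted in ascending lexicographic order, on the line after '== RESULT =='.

Compute (G \ add) ∪ pre:
  G ∩ del = {}  (empty — regression defined)
  G \ add = {ball_in(b2,rmC), ball_in(b5,rmA), free(left), robot_in(rmB)} \ {robot_in(rmB)} = {ball_in(b2,rmC), ball_in(b5,rmA), free(left)}
  ∪ pre   = {ball_in(b2,rmC), ball_in(b5,rmA), free(left)} ∪ {robot_in(rmC)}
          = {ball_in(b2,rmC), ball_in(b5,rmA), free(left), robot_in(rmC)}

== RESULT ==
["ball_in(b2,rmC)", "ball_in(b5,rmA)", "free(left)", "robot_in(rmC)"]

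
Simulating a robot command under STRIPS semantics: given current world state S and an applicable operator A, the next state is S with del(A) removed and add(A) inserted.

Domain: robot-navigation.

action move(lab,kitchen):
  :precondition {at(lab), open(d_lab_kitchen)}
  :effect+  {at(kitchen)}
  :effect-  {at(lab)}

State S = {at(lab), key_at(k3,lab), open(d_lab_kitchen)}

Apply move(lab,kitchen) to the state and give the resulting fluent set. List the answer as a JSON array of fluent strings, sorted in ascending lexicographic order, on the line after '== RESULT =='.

Compute (S \ del) ∪ add:
  pre ⊆ S: {at(lab), open(d_lab_kitchen)} ⊆ S  — applicable
  S \ del = {key_at(k3,lab), open(d_lab_kitchen)}
  ∪ add   = {at(kitchen), key_at(k3,lab), open(d_lab_kitchen)}

== RESULT ==
["at(kitchen)", "key_at(k3,lab)", "open(d_lab_kitchen)"]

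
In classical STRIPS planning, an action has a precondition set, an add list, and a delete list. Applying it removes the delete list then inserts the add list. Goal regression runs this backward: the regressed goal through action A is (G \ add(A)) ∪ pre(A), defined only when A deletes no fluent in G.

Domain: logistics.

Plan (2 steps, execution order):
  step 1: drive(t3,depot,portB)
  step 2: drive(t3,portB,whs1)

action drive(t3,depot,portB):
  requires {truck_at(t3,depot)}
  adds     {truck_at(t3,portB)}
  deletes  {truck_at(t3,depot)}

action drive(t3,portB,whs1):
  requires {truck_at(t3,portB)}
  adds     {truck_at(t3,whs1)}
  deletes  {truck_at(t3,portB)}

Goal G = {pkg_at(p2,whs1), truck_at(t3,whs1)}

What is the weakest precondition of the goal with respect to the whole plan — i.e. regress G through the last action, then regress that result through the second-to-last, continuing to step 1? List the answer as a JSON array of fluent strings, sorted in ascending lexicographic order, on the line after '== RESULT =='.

Work backward from the goal:
  through step 2 (drive(t3,portB,whs1)): drop {truck_at(t3,whs1)}, keep {pkg_at(p2,whs1)}, require {truck_at(t3,portB)}
    → {pkg_at(p2,whs1), truck_at(t3,portB)}
  through step 1 (drive(t3,depot,portB)): drop {truck_at(t3,portB)}, keep {pkg_at(p2,whs1)}, require {truck_at(t3,depot)}
    → {pkg_at(p2,whs1), truck_at(t3,depot)}

== RESULT ==
["pkg_at(p2,whs1)", "truck_at(t3,depot)"]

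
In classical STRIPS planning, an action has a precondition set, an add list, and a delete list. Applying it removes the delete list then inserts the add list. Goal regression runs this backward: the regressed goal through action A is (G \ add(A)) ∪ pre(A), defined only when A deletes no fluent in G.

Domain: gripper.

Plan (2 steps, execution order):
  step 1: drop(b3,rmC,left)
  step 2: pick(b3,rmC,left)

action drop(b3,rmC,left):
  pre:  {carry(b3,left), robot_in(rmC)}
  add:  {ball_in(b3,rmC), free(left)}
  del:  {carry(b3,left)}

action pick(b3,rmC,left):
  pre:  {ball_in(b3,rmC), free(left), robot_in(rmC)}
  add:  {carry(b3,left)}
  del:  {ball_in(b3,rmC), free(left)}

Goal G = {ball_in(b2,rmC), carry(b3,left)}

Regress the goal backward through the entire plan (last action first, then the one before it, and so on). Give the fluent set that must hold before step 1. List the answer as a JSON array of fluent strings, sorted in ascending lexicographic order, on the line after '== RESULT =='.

Work backward from the goal:
  through step 2 (pick(b3,rmC,left)): drop {carry(b3,left)}, keep {ball_in(b2,rmC)}, require {ball_in(b3,rmC), free(left), robot_in(rmC)}
    → {ball_in(b2,rmC), ball_in(b3,rmC), free(left), robot_in(rmC)}
  through step 1 (drop(b3,rmC,left)): drop {ball_in(b3,rmC), free(left)}, keep {ball_in(b2,rmC), robot_in(rmC)}, require {carry(b3,left), robot_in(rmC)}
    → {ball_in(b2,rmC), carry(b3,left), robot_in(rmC)}

== RESULT ==
["ball_in(b2,rmC)", "carry(b3,left)", "robot_in(rmC)"]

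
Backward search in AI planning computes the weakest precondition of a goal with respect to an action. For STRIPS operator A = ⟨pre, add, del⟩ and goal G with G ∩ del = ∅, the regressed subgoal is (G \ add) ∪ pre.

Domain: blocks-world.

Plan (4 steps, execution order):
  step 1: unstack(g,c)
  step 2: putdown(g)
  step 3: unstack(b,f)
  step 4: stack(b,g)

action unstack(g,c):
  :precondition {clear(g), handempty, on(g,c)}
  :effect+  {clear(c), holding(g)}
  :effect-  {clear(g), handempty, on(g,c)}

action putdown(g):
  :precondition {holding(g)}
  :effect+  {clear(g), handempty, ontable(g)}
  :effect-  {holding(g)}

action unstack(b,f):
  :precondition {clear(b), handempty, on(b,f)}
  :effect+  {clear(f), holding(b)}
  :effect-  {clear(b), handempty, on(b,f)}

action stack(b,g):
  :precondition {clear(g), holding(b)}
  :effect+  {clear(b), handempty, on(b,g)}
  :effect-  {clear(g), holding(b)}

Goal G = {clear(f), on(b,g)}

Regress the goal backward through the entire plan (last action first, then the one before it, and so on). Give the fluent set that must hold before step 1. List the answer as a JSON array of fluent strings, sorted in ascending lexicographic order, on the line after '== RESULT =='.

Regress step by step:
  through step 4 (stack(b,g)): drop {on(b,g)}, keep {clear(f)}, require {clear(g), holding(b)}
    → {clear(f), clear(g), holding(b)}
  through step 3 (unstack(b,f)): drop {clear(f), holding(b)}, keep {clear(g)}, require {clear(b), handempty, on(b,f)}
    → {clear(b), clear(g), handempty, on(b,f)}
  through step 2 (putdown(g)): drop {clear(g), handempty}, keep {clear(b), on(b,f)}, require {holding(g)}
    → {clear(b), holding(g), on(b,f)}
  through step 1 (unstack(g,c)): drop {holding(g)}, keep {clear(b), on(b,f)}, require {clear(g), handempty, on(g,c)}
    → {clear(b), clear(g), handempty, on(b,f), on(g,c)}

== RESULT ==
["clear(b)", "clear(g)", "handempty", "on(b,f)", "on(g,c)"]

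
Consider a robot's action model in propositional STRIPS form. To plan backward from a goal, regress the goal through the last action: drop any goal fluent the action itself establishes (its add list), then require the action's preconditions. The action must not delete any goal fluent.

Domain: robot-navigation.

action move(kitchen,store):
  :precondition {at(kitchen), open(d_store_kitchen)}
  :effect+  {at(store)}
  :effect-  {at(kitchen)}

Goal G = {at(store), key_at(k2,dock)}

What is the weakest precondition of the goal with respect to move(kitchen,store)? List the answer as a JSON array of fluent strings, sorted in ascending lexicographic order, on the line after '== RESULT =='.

Regress:
  G ∩ del = {}  (empty — regression defined)
  G \ add = {at(store), key_at(k2,dock)} \ {at(store)} = {key_at(k2,dock)}
  ∪ pre   = {key_at(k2,dock)} ∪ {at(kitchen), open(d_store_kitchen)}
          = {at(kitchen), key_at(k2,dock), open(d_store_kitchen)}

== RESULT ==
["at(kitchen)", "key_at(k2,dock)", "open(d_store_kitchen)"]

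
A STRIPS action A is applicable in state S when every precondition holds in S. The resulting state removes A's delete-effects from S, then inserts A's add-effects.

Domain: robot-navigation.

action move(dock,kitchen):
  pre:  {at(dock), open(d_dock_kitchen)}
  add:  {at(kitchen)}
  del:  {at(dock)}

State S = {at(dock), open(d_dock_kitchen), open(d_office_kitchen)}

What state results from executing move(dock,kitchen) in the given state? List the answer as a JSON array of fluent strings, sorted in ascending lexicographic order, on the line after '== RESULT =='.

Compute (S \ del) ∪ add:
  pre ⊆ S: {at(dock), open(d_dock_kitchen)} ⊆ S  — applicable
  S \ del = {open(d_dock_kitchen), open(d_office_kitchen)}
  ∪ add   = {at(kitchen), open(d_dock_kitchen), open(d_office_kitchen)}

== RESULT ==
["at(kitchen)", "open(d_dock_kitchen)", "open(d_office_kitchen)"]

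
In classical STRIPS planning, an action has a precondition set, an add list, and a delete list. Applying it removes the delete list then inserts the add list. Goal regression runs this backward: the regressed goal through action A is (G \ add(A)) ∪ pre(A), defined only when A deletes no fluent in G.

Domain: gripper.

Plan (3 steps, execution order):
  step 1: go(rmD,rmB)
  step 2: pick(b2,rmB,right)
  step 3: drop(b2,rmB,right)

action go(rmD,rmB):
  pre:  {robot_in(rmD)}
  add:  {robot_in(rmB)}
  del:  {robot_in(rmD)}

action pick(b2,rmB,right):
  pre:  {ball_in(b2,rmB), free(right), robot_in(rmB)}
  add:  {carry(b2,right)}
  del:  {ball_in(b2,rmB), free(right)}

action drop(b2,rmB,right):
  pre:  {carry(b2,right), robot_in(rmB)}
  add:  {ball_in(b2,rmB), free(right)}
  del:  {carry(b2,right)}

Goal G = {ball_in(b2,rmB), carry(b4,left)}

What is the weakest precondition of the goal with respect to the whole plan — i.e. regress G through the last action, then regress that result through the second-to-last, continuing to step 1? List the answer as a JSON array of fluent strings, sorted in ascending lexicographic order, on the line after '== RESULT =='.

Work backward from the goal:
  through step 3 (drop(b2,rmB,right)): drop {ball_in(b2,rmB)}, keep {carry(b4,left)}, require {carry(b2,right), robot_in(rmB)}
    → {carry(b2,right), carry(b4,left), robot_in(rmB)}
  through step 2 (pick(b2,rmB,right)): drop {carry(b2,right)}, keep {carry(b4,left), robot_in(rmB)}, require {ball_in(b2,rmB), free(right), robot_in(rmB)}
    → {ball_in(b2,rmB), carry(b4,left), free(right), robot_in(rmB)}
  through step 1 (go(rmD,rmB)): drop {robot_in(rmB)}, keep {ball_in(b2,rmB), carry(b4,left), free(right)}, require {robot_in(rmD)}
    → {ball_in(b2,rmB), carry(b4,left), free(right), robot_in(rmD)}

== RESULT ==
["ball_in(b2,rmB)", "carry(b4,left)", "free(right)", "robot_in(rmD)"]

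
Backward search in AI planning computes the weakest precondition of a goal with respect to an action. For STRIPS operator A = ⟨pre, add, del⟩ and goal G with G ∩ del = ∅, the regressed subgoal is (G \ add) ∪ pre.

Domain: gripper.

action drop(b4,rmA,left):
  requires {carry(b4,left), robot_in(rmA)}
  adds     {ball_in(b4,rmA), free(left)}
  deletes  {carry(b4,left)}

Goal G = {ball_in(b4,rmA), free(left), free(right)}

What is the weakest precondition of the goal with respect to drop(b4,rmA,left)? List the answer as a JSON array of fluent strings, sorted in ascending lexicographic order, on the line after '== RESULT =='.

Compute (G \ add) ∪ pre:
  G ∩ del = {}  (empty — regression defined)
  G \ add = {ball_in(b4,rmA), free(left), free(right)} \ {ball_in(b4,rmA), free(left)} = {free(right)}
  ∪ pre   = {free(right)} ∪ {carry(b4,left), robot_in(rmA)}
          = {carry(b4,left), free(right), robot_in(rmA)}

== RESULT ==
["carry(b4,left)", "free(right)", "robot_in(rmA)"]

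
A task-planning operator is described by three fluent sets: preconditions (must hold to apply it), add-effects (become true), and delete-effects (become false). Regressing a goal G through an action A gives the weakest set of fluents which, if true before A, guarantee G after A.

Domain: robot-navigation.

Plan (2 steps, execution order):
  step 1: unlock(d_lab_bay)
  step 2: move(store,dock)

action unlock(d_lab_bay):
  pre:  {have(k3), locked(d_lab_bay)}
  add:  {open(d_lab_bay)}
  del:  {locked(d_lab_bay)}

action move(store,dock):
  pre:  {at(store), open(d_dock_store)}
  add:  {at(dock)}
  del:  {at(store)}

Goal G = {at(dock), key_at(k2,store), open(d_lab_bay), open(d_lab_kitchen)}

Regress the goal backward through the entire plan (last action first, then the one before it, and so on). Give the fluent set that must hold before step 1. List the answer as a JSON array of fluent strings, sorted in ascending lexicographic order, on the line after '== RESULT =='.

Regress step by step:
  through step 2 (move(store,dock)): drop {at(dock)}, keep {key_at(k2,store), open(d_lab_bay), open(d_lab_kitchen)}, require {at(store), open(d_dock_store)}
    → {at(store), key_at(k2,store), open(d_dock_store), open(d_lab_bay), open(d_lab_kitchen)}
  through step 1 (unlock(d_lab_bay)): drop {open(d_lab_bay)}, keep {at(store), key_at(k2,store), open(d_dock_store), open(d_lab_kitchen)}, require {have(k3), locked(d_lab_bay)}
    → {at(store), have(k3), key_at(k2,store), locked(d_lab_bay), open(d_dock_store), open(d_lab_kitchen)}

== RESULT ==
["at(store)", "have(k3)", "key_at(k2,store)", "locked(d_lab_bay)", "open(d_dock_store)", "open(d_lab_kitchen)"]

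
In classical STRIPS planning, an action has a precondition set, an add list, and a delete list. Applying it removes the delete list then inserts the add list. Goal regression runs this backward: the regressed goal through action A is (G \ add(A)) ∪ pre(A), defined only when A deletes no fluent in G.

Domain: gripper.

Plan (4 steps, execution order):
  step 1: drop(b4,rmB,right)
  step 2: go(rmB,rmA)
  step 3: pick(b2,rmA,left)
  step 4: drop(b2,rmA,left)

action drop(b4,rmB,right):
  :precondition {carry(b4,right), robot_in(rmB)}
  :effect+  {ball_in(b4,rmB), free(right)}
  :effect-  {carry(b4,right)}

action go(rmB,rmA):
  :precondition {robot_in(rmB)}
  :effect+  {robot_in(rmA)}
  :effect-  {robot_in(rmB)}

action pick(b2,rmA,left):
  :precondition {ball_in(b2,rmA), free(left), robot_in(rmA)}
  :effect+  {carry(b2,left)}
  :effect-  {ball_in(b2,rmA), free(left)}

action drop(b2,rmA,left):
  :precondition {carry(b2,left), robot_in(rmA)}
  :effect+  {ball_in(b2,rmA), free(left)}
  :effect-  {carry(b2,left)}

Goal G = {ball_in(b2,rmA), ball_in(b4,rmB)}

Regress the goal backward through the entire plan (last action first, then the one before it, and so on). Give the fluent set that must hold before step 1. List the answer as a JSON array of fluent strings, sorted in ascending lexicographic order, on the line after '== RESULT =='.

Regress step by step:
  through step 4 (drop(b2,rmA,left)): drop {ball_in(b2,rmA)}, keep {ball_in(b4,rmB)}, require {carry(b2,left), robot_in(rmA)}
    → {ball_in(b4,rmB), carry(b2,left), robot_in(rmA)}
  through step 3 (pick(b2,rmA,left)): drop {carry(b2,left)}, keep {ball_in(b4,rmB), robot_in(rmA)}, require {ball_in(b2,rmA), free(left), robot_in(rmA)}
    → {ball_in(b2,rmA), ball_in(b4,rmB), free(left), robot_in(rmA)}
  through step 2 (go(rmB,rmA)): drop {robot_in(rmA)}, keep {ball_in(b2,rmA), ball_in(b4,rmB), free(left)}, require {robot_in(rmB)}
    → {ball_in(b2,rmA), ball_in(b4,rmB), free(left), robot_in(rmB)}
  through step 1 (drop(b4,rmB,right)): drop {ball_in(b4,rmB)}, keep {ball_in(b2,rmA), free(left), robot_in(rmB)}, require {carry(b4,right), robot_in(rmB)}
    → {ball_in(b2,rmA), carry(b4,right), free(left), robot_in(rmB)}

== RESULT ==
["ball_in(b2,rmA)", "carry(b4,right)", "free(left)", "robot_in(rmB)"]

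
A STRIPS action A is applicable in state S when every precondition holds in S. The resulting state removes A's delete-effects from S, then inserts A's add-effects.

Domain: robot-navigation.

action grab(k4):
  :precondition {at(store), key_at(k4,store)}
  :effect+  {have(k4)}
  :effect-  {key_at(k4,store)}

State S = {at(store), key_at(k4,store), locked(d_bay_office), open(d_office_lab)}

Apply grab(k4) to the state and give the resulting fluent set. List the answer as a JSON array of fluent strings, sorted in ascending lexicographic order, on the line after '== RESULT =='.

Progress:
  pre ⊆ S: {at(store), key_at(k4,store)} ⊆ S  — applicable
  S \ del = {at(store), locked(d_bay_office), open(d_office_lab)}
  ∪ add   = {at(store), have(k4), locked(d_bay_office), open(d_office_lab)}

== RESULT ==
["at(store)", "have(k4)", "locked(d_bay_office)", "open(d_office_lab)"]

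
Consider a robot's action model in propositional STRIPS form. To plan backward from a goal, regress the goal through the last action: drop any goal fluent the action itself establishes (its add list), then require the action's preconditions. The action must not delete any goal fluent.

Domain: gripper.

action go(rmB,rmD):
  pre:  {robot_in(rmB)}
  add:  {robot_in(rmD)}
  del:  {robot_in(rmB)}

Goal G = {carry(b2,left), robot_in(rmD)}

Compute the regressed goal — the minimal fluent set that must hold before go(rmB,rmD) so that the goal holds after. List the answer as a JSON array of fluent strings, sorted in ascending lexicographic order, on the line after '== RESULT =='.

Regress:
  G ∩ del = {}  (empty — regression defined)
  G \ add = {carry(b2,left), robot_in(rmD)} \ {robot_in(rmD)} = {carry(b2,left)}
  ∪ pre   = {carry(b2,left)} ∪ {robot_in(rmB)}
          = {carry(b2,left), robot_in(rmB)}

== RESULT ==
["carry(b2,left)", "robot_in(rmB)"]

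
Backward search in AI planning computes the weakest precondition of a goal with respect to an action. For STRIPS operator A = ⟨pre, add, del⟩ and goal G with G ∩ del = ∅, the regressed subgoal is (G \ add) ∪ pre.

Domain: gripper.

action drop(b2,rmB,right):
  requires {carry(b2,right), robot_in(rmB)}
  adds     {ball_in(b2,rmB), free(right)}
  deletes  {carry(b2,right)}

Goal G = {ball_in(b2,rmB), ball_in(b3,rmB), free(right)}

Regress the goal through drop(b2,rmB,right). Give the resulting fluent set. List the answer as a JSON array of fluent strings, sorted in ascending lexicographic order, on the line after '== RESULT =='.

Regress:
  G ∩ del = {}  (empty — regression defined)
  G \ add = {ball_in(b2,rmB), ball_in(b3,rmB), free(right)} \ {ball_in(b2,rmB), free(right)} = {ball_in(b3,rmB)}
  ∪ pre   = {ball_in(b3,rmB)} ∪ {carry(b2,right), robot_in(rmB)}
          = {ball_in(b3,rmB), carry(b2,right), robot_in(rmB)}

== RESULT ==
["ball_in(b3,rmB)", "carry(b2,right)", "robot_in(rmB)"]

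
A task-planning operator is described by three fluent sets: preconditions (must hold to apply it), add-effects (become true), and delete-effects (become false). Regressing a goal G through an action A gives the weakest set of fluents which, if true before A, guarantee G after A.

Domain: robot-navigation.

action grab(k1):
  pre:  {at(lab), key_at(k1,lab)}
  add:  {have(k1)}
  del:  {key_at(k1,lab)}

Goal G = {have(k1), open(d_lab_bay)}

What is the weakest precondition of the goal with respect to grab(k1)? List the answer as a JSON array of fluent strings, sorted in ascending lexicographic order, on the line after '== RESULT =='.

Compute (G \ add) ∪ pre:
  G ∩ del = {}  (empty — regression defined)
  G \ add = {have(k1), open(d_lab_bay)} \ {have(k1)} = {open(d_lab_bay)}
  ∪ pre   = {open(d_lab_bay)} ∪ {at(lab), key_at(k1,lab)}
          = {at(lab), key_at(k1,lab), open(d_lab_bay)}

== RESULT ==
["at(lab)", "key_at(k1,lab)", "open(d_lab_bay)"]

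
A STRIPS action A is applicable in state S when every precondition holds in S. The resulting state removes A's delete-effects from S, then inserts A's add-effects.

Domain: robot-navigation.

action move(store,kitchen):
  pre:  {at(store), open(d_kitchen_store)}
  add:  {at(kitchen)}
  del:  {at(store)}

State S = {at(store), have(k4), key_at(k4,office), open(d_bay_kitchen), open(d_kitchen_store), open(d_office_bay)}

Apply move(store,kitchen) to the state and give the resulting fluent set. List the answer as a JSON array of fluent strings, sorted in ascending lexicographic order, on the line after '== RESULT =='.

Compute (S \ del) ∪ add:
  pre ⊆ S: {at(store), open(d_kitchen_store)} ⊆ S  — applicable
  S \ del = {have(k4), key_at(k4,office), open(d_bay_kitchen), open(d_kitchen_store), open(d_office_bay)}
  ∪ add   = {at(kitchen), have(k4), key_at(k4,office), open(d_bay_kitchen), open(d_kitchen_store), open(d_office_bay)}

== RESULT ==
["at(kitchen)", "have(k4)", "key_at(k4,office)", "open(d_bay_kitchen)", "open(d_kitchen_store)", "open(d_office_bay)"]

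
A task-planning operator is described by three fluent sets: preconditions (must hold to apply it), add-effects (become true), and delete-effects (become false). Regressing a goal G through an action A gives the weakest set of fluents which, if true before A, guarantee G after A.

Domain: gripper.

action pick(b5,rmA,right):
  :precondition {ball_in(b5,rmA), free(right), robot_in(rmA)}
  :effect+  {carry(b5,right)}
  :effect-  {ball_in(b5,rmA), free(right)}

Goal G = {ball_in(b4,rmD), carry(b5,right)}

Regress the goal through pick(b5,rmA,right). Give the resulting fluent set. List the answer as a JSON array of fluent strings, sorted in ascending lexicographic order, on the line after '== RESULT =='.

Regress:
  G ∩ del = {}  (empty — regression defined)
  G \ add = {ball_in(b4,rmD), carry(b5,right)} \ {carry(b5,right)} = {ball_in(b4,rmD)}
  ∪ pre   = {ball_in(b4,rmD)} ∪ {ball_in(b5,rmA), free(right), robot_in(rmA)}
          = {ball_in(b4,rmD), ball_in(b5,rmA), free(right), robot_in(rmA)}

== RESULT ==
["ball_in(b4,rmD)", "ball_in(b5,rmA)", "free(right)", "robot_in(rmA)"]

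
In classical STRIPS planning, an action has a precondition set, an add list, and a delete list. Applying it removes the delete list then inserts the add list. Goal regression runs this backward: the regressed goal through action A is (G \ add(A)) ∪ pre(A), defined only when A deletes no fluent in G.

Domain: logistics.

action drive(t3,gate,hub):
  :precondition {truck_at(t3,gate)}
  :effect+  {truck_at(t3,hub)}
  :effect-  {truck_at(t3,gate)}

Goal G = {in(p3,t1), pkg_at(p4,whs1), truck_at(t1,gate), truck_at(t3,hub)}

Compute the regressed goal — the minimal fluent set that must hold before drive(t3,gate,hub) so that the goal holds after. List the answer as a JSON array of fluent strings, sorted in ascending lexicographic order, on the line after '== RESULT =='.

Compute (G \ add) ∪ pre:
  G ∩ del = {}  (empty — regression defined)
  G \ add = {in(p3,t1), pkg_at(p4,whs1), truck_at(t1,gate), truck_at(t3,hub)} \ {truck_at(t3,hub)} = {in(p3,t1), pkg_at(p4,whs1), truck_at(t1,gate)}
  ∪ pre   = {in(p3,t1), pkg_at(p4,whs1), truck_at(t1,gate)} ∪ {truck_at(t3,gate)}
          = {in(p3,t1), pkg_at(p4,whs1), truck_at(t1,gate), truck_at(t3,gate)}

== RESULT ==
["in(p3,t1)", "pkg_at(p4,whs1)", "truck_at(t1,gate)", "truck_at(t3,gate)"]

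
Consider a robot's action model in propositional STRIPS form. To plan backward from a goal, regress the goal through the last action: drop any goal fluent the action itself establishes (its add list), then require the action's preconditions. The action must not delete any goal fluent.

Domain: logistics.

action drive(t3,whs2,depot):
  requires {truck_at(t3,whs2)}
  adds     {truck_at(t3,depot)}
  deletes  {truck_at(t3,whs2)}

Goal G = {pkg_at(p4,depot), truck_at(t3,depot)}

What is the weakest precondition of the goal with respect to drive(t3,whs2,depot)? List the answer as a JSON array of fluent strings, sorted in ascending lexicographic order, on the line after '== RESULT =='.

Regress:
  G ∩ del = {}  (empty — regression defined)
  G \ add = {pkg_at(p4,depot), truck_at(t3,depot)} \ {truck_at(t3,depot)} = {pkg_at(p4,depot)}
  ∪ pre   = {pkg_at(p4,depot)} ∪ {truck_at(t3,whs2)}
          = {pkg_at(p4,depot), truck_at(t3,whs2)}

== RESULT ==
["pkg_at(p4,depot)", "truck_at(t3,whs2)"]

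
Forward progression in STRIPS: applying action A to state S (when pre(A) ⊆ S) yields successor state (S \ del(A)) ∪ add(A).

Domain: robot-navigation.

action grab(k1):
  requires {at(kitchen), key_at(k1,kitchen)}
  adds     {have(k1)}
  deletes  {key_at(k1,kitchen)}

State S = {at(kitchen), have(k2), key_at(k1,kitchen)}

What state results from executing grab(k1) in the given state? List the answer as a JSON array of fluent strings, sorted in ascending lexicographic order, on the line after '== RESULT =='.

Compute (S \ del) ∪ add:
  pre ⊆ S: {at(kitchen), key_at(k1,kitchen)} ⊆ S  — applicable
  S \ del = {at(kitchen), have(k2)}
  ∪ add   = {at(kitchen), have(k1), have(k2)}

== RESULT ==
["at(kitchen)", "have(k1)", "have(k2)"]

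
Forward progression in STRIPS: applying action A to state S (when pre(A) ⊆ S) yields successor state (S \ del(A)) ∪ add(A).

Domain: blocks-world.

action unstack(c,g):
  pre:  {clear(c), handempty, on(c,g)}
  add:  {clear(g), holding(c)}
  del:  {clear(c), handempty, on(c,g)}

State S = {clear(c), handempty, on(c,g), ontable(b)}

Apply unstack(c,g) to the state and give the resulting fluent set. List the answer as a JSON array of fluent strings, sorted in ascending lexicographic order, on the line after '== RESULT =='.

Compute (S \ del) ∪ add:
  pre ⊆ S: {clear(c), handempty, on(c,g)} ⊆ S  — applicable
  S \ del = {ontable(b)}
  ∪ add   = {clear(g), holding(c), ontable(b)}

== RESULT ==
["clear(g)", "holding(c)", "ontable(b)"]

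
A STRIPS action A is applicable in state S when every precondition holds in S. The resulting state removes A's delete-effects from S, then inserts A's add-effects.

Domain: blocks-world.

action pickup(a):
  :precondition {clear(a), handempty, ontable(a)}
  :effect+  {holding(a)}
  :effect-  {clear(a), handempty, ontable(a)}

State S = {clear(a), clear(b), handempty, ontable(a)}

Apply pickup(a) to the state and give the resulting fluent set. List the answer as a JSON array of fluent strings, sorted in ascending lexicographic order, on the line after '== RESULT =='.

Progress:
  pre ⊆ S: {clear(a), handempty, ontable(a)} ⊆ S  — applicable
  S \ del = {clear(b)}
  ∪ add   = {clear(b), holding(a)}

== RESULT ==
["clear(b)", "holding(a)"]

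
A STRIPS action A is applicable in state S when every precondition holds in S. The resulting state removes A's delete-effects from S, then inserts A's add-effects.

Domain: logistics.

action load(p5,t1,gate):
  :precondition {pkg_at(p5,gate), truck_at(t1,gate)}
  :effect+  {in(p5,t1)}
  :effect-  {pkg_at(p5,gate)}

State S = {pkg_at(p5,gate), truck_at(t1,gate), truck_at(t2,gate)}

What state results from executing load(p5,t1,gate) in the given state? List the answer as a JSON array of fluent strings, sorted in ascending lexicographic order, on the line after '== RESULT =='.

Compute (S \ del) ∪ add:
  pre ⊆ S: {pkg_at(p5,gate), truck_at(t1,gate)} ⊆ S  — applicable
  S \ del = {truck_at(t1,gate), truck_at(t2,gate)}
  ∪ add   = {in(p5,t1), truck_at(t1,gate), truck_at(t2,gate)}

== RESULT ==
["in(p5,t1)", "truck_at(t1,gate)", "truck_at(t2,gate)"]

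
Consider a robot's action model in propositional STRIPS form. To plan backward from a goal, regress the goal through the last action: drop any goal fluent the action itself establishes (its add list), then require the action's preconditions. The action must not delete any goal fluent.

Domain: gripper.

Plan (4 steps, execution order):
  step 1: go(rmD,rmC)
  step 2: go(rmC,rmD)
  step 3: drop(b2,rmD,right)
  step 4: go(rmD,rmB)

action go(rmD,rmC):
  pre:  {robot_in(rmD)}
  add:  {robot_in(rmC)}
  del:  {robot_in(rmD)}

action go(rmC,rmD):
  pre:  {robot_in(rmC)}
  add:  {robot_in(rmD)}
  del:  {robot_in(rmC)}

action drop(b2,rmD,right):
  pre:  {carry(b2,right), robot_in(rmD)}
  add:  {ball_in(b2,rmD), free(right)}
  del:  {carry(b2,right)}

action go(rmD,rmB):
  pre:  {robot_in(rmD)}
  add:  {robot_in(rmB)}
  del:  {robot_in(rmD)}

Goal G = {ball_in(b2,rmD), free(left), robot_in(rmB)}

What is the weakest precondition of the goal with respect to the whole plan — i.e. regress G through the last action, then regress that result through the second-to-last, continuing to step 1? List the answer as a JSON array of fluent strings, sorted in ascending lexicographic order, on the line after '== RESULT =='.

Regress step by step:
  through step 4 (go(rmD,rmB)): drop {robot_in(rmB)}, keep {ball_in(b2,rmD), free(left)}, require {robot_in(rmD)}
    → {ball_in(b2,rmD), free(left), robot_in(rmD)}
  through step 3 (drop(b2,rmD,right)): drop {ball_in(b2,rmD)}, keep {free(left), robot_in(rmD)}, require {carry(b2,right), robot_in(rmD)}
    → {carry(b2,right), free(left), robot_in(rmD)}
  through step 2 (go(rmC,rmD)): drop {robot_in(rmD)}, keep {carry(b2,right), free(left)}, require {robot_in(rmC)}
    → {carry(b2,right), free(left), robot_in(rmC)}
  through step 1 (go(rmD,rmC)): drop {robot_in(rmC)}, keep {carry(b2,right), free(left)}, require {robot_in(rmD)}
    → {carry(b2,right), free(left), robot_in(rmD)}

== RESULT ==
["carry(b2,right)", "free(left)", "robot_in(rmD)"]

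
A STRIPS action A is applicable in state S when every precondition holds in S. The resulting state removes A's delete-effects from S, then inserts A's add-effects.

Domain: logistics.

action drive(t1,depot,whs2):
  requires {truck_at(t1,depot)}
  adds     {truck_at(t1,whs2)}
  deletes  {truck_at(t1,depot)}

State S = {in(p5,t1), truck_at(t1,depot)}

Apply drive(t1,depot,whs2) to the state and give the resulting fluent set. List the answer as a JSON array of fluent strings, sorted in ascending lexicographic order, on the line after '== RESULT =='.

Compute (S \ del) ∪ add:
  pre ⊆ S: {truck_at(t1,depot)} ⊆ S  — applicable
  S \ del = {in(p5,t1)}
  ∪ add   = {in(p5,t1), truck_at(t1,whs2)}

== RESULT ==
["in(p5,t1)", "truck_at(t1,whs2)"]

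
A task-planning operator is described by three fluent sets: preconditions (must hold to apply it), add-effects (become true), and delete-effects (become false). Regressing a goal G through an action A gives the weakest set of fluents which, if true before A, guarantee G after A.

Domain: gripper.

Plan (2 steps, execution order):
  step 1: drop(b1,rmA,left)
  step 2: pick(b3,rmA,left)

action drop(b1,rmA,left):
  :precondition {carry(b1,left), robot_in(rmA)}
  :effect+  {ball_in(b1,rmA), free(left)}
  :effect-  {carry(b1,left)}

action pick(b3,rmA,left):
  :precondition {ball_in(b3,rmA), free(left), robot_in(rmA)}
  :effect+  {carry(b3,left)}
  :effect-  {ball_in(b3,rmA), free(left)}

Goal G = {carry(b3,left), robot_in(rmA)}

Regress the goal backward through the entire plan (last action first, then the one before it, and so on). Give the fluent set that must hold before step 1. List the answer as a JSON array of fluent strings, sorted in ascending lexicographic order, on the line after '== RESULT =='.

Work backward from the goal:
  through step 2 (pick(b3,rmA,left)): drop {carry(b3,left)}, keep {robot_in(rmA)}, require {ball_in(b3,rmA), free(left), robot_in(rmA)}
    → {ball_in(b3,rmA), free(left), robot_in(rmA)}
  through step 1 (drop(b1,rmA,left)): drop {free(left)}, keep {ball_in(b3,rmA), robot_in(rmA)}, require {carry(b1,left), robot_in(rmA)}
    → {ball_in(b3,rmA), carry(b1,left), robot_in(rmA)}

== RESULT ==
["ball_in(b3,rmA)", "carry(b1,left)", "robot_in(rmA)"]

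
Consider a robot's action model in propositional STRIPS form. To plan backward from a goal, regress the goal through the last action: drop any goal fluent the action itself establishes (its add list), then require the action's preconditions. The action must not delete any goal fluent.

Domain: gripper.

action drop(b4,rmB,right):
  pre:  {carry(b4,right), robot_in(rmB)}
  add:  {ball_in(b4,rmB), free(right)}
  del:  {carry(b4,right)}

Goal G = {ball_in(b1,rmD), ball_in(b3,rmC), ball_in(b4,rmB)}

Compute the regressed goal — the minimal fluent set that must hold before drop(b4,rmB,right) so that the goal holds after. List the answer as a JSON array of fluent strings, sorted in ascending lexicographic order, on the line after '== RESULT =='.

Compute (G \ add) ∪ pre:
  G ∩ del = {}  (empty — regression defined)
  G \ add = {ball_in(b1,rmD), ball_in(b3,rmC), ball_in(b4,rmB)} \ {ball_in(b4,rmB), free(right)} = {ball_in(b1,rmD), ball_in(b3,rmC)}
  ∪ pre   = {ball_in(b1,rmD), ball_in(b3,rmC)} ∪ {carry(b4,right), robot_in(rmB)}
          = {ball_in(b1,rmD), ball_in(b3,rmC), carry(b4,right), robot_in(rmB)}

== RESULT ==
["ball_in(b1,rmD)", "ball_in(b3,rmC)", "carry(b4,right)", "robot_in(rmB)"]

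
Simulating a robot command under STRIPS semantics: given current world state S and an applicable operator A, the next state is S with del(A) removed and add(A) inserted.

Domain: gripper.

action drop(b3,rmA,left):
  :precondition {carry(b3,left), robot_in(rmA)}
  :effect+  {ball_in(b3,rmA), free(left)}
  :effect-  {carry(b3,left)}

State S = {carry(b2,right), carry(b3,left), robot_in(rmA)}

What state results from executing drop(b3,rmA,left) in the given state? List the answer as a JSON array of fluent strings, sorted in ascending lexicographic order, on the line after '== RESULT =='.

Progress:
  pre ⊆ S: {carry(b3,left), robot_in(rmA)} ⊆ S  — applicable
  S \ del = {carry(b2,right), robot_in(rmA)}
  ∪ add   = {ball_in(b3,rmA), carry(b2,right), free(left), robot_in(rmA)}

== RESULT ==
["ball_in(b3,rmA)", "carry(b2,right)", "free(left)", "robot_in(rmA)"]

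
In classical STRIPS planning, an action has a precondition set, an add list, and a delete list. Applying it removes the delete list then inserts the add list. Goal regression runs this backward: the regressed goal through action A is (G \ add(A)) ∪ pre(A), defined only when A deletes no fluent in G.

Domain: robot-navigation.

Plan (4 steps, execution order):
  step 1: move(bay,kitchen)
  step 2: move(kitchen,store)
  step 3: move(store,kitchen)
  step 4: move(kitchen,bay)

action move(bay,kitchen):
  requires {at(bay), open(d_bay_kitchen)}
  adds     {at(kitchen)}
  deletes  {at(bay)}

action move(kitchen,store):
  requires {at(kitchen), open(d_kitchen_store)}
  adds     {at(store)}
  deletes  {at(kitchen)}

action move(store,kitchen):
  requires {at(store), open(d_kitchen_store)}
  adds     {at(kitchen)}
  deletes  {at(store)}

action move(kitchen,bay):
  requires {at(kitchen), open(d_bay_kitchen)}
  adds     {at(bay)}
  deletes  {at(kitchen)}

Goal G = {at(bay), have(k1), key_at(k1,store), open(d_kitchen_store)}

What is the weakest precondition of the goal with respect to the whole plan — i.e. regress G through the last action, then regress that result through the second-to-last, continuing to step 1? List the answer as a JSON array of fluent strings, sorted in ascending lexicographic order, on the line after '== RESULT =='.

Work backward from the goal:
  through step 4 (move(kitchen,bay)): drop {at(bay)}, keep {have(k1), key_at(k1,store), open(d_kitchen_store)}, require {at(kitchen), open(d_bay_kitchen)}
    → {at(kitchen), have(k1), key_at(k1,store), open(d_bay_kitchen), open(d_kitchen_store)}
  through step 3 (move(store,kitchen)): drop {at(kitchen)}, keep {have(k1), key_at(k1,store), open(d_bay_kitchen), open(d_kitchen_store)}, require {at(store), open(d_kitchen_store)}
    → {at(store), have(k1), key_at(k1,store), open(d_bay_kitchen), open(d_kitchen_store)}
  through step 2 (move(kitchen,store)): drop {at(store)}, keep {have(k1), key_at(k1,store), open(d_bay_kitchen), open(d_kitchen_store)}, require {at(kitchen), open(d_kitchen_store)}
    → {at(kitchen), have(k1), key_at(k1,store), open(d_bay_kitchen), open(d_kitchen_store)}
  through step 1 (move(bay,kitchen)): drop {at(kitchen)}, keep {have(k1), key_at(k1,store), open(d_bay_kitchen), open(d_kitchen_store)}, require {at(bay), open(d_bay_kitchen)}
    → {at(bay), have(k1), key_at(k1,store), open(d_bay_kitchen), open(d_kitchen_store)}

== RESULT ==
["at(bay)", "have(k1)", "key_at(k1,store)", "open(d_bay_kitchen)", "open(d_kitchen_store)"]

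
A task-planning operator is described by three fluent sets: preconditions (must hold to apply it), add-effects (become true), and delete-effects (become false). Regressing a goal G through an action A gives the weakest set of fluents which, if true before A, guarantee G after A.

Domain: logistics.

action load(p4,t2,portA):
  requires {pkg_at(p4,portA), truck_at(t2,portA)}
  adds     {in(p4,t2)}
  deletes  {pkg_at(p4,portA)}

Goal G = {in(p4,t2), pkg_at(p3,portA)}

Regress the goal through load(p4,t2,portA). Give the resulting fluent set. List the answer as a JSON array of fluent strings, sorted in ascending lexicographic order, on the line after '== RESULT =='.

Regress:
  G ∩ del = {}  (empty — regression defined)
  G \ add = {in(p4,t2), pkg_at(p3,portA)} \ {in(p4,t2)} = {pkg_at(p3,portA)}
  ∪ pre   = {pkg_at(p3,portA)} ∪ {pkg_at(p4,portA), truck_at(t2,portA)}
          = {pkg_at(p3,portA), pkg_at(p4,portA), truck_at(t2,portA)}

== RESULT ==
["pkg_at(p3,portA)", "pkg_at(p4,portA)", "truck_at(t2,portA)"]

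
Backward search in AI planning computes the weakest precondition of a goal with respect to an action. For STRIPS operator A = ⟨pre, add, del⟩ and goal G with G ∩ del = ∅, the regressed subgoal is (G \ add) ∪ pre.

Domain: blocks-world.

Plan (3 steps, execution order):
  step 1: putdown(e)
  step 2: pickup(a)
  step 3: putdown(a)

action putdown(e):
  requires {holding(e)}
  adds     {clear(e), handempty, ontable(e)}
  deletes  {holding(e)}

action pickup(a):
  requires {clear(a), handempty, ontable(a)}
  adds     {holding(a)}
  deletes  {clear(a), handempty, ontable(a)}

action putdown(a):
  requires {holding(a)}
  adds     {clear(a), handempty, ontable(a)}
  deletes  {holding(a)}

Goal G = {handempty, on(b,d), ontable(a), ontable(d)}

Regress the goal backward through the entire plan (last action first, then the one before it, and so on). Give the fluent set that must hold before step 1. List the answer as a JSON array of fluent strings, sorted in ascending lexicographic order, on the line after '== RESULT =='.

Regress step by step:
  through step 3 (putdown(a)): drop {handempty, ontable(a)}, keep {on(b,d), ontable(d)}, require {holding(a)}
    → {holding(a), on(b,d), ontable(d)}
  through step 2 (pickup(a)): drop {holding(a)}, keep {on(b,d), ontable(d)}, require {clear(a), handempty, ontable(a)}
    → {clear(a), handempty, on(b,d), ontable(a), ontable(d)}
  through step 1 (putdown(e)): drop {handempty}, keep {clear(a), on(b,d), ontable(a), ontable(d)}, require {holding(e)}
    → {clear(a), holding(e), on(b,d), ontable(a), ontable(d)}

== RESULT ==
["clear(a)", "holding(e)", "on(b,d)", "ontable(a)", "ontable(d)"]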